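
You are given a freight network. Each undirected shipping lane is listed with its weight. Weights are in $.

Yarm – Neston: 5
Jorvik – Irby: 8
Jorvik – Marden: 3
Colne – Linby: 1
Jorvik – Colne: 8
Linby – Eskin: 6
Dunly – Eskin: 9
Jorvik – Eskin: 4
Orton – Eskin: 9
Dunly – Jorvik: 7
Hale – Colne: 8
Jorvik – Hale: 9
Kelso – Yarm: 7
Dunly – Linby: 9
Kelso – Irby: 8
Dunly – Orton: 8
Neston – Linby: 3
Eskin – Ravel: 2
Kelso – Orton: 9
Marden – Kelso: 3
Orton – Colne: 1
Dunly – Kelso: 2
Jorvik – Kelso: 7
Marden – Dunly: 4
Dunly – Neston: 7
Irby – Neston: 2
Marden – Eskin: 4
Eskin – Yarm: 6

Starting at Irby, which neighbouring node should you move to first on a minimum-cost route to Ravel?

Neston

Enumerating some paths:
Irby–Neston–Yarm–Eskin–Ravel: 2+5+6+2 = 15
Irby–Jorvik–Eskin–Ravel: 8+4+2 = 14
Irby–Neston–Linby–Eskin–Ravel: 2+3+6+2 = 13
The minimum is $13 via Irby–Neston–Linby–Eskin–Ravel.
So from Irby the first move is to Neston.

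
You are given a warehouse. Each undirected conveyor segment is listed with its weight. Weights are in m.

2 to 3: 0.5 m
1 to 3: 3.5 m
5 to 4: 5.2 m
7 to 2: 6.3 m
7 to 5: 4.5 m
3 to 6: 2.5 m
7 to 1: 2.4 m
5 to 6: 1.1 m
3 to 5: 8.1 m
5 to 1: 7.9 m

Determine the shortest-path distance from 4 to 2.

Settle nodes by increasing distance from 4:
4: 0
5: 5.2  (via 4)
6: 6.3  (via 5)
3: 8.8  (via 6)
2: 9.3  (via 3)
Shortest route: 4 → 5 → 6 → 3 → 2 = 9.3 m.

9.3 m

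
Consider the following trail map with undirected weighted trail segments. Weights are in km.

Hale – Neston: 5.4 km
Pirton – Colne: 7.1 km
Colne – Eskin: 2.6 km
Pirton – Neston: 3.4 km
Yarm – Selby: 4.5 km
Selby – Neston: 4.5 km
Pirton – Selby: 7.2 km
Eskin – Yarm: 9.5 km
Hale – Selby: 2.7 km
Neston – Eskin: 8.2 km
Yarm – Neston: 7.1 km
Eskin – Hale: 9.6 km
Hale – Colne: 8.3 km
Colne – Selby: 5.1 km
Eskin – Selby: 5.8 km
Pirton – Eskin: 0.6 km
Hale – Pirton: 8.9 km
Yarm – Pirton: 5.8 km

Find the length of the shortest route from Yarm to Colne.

Enumerating some paths:
Yarm–Selby–Colne: 4.5+5.1 = 9.6
Yarm–Pirton–Eskin–Colne: 5.8+0.6+2.6 = 9
Yarm–Eskin–Colne: 9.5+2.6 = 12.1
The minimum is 9 km via Yarm–Pirton–Eskin–Colne.

9 km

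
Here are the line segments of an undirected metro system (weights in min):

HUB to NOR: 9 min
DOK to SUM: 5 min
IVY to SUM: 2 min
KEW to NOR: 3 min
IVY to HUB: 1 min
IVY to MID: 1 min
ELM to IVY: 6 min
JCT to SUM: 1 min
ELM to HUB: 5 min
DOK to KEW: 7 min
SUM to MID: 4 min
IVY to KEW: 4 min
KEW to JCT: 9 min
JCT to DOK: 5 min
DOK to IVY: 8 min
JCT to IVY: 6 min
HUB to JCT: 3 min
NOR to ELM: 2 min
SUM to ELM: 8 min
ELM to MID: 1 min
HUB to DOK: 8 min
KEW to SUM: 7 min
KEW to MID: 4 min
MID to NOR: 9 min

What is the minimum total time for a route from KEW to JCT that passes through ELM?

Best KEW to ELM: KEW → NOR → ELM costing 5
Shortest ELM→JCT: ELM → MID → IVY → SUM → JCT = 5
Total via ELM: 5 + 5 = 10 min.

10 min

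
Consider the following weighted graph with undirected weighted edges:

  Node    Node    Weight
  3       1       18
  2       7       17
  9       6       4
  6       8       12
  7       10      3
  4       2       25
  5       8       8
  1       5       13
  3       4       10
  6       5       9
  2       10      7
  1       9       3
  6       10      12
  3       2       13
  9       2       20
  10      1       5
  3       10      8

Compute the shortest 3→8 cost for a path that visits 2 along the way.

44

Best 3 to 2: 3 → 2 costing 13
Best 2 to 8: 2 → 10 → 6 → 8 costing 31
Total via 2: 13 + 31 = 44.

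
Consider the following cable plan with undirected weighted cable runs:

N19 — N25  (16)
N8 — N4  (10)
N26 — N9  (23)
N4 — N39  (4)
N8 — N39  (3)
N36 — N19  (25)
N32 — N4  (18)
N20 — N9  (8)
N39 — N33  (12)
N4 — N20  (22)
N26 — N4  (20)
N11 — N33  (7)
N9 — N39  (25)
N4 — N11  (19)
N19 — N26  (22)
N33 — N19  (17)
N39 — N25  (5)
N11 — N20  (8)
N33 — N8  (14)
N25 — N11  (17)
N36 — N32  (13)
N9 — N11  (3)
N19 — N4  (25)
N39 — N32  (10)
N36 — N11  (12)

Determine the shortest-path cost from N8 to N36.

26

Enumerating some paths:
N8 - N39 - N32 - N36: 3+10+13 = 26
N8 - N33 - N11 - N36: 14+7+12 = 33
N8 - N39 - N33 - N11 - N36: 3+12+7+12 = 34
N8 - N4 - N39 - N32 - N36: 10+4+10+13 = 37
The minimum is 26 via N8 - N39 - N32 - N36.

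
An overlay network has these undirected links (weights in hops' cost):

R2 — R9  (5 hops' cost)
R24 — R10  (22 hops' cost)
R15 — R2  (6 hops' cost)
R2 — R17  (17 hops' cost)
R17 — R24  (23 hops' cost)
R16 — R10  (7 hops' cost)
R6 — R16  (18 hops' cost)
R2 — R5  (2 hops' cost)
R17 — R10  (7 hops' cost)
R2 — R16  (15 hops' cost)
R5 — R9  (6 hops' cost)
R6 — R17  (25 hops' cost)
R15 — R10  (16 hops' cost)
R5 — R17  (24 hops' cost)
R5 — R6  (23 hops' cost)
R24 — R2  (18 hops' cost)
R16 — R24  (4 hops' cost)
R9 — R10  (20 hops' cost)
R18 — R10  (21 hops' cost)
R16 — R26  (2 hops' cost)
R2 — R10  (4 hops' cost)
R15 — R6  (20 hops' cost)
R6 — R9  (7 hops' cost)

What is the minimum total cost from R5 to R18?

Compare a few routes:
R5–R2–R10–R18: 2+4+21 = 27
R5–R2–R16–R10–R18: 2+15+7+21 = 45
R5–R9–R2–R10–R18: 6+5+4+21 = 36
Cheapest is R5–R2–R10–R18 at 27 hops' cost.

27 hops' cost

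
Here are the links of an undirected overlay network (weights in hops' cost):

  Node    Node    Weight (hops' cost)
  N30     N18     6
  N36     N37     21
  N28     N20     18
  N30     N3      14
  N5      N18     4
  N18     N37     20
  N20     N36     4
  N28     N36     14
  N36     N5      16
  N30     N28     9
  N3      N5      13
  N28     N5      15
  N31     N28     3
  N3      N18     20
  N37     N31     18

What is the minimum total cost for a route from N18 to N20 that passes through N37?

Shortest N18→N37: N18 → N37 = 20
Best N37 to N20: N37 → N36 → N20 costing 25
Total via N37: 20 + 25 = 45 hops' cost.

45 hops' cost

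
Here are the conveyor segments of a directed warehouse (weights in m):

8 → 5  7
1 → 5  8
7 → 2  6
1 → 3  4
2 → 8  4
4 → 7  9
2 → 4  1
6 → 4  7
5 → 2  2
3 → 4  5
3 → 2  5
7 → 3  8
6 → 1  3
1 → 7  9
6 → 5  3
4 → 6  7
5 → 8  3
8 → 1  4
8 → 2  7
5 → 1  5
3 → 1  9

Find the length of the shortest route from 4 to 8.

13 m

Candidate routes:
4 → 6 → 5 → 2 → 8: 7+3+2+4 = 16
4 → 6 → 5 → 8: 7+3+3 = 13
4 → 7 → 2 → 8: 9+6+4 = 19
The minimum is 13 m via 4 → 6 → 5 → 8.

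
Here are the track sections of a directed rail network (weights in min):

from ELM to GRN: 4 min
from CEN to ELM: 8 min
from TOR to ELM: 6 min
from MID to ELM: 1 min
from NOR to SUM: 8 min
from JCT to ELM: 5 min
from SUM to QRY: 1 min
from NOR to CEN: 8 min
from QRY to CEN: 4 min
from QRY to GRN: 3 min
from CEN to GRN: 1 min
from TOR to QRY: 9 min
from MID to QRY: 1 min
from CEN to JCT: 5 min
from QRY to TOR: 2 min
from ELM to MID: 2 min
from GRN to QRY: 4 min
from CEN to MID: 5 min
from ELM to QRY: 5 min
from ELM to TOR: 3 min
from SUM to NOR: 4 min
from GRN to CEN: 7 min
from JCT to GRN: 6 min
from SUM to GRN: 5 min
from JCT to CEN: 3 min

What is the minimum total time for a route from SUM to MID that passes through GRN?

16 min

Best SUM to GRN: SUM → QRY → GRN costing 4
Shortest GRN→MID: GRN → CEN → MID = 12
Total via GRN: 4 + 12 = 16 min.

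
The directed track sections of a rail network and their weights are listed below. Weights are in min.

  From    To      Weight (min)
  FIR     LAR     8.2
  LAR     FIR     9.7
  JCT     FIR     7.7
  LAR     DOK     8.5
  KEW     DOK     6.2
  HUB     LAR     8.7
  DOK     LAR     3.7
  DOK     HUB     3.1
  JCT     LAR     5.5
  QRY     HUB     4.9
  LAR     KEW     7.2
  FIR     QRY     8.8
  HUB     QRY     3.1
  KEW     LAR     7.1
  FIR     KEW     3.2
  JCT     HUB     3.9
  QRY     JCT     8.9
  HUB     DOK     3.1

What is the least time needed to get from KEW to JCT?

21.3 min

Compare a few routes:
KEW–DOK–HUB–QRY–JCT: 6.2+3.1+3.1+8.9 = 21.3
KEW–LAR–DOK–HUB–QRY–JCT: 7.1+8.5+3.1+3.1+8.9 = 30.7
Cheapest is KEW–DOK–HUB–QRY–JCT at 21.3 min.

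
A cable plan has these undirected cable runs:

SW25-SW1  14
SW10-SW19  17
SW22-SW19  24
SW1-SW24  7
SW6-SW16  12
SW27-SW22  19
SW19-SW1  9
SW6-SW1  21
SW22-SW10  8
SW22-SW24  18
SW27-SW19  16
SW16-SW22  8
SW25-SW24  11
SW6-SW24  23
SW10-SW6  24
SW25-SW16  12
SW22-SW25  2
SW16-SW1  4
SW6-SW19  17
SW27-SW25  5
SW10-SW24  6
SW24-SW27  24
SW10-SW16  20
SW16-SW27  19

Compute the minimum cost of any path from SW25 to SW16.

Enumerating some paths:
SW25–SW16: 12 = 12
SW25–SW22–SW16: 2+8 = 10
SW25–SW24–SW1–SW16: 11+7+4 = 22
SW25–SW1–SW16: 14+4 = 18
The minimum is 10 via SW25–SW22–SW16.

10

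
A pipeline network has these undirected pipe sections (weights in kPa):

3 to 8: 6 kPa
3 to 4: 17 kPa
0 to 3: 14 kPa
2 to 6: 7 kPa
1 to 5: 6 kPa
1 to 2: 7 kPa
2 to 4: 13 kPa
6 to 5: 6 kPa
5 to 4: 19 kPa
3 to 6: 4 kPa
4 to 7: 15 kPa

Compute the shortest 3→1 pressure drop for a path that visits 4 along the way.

Shortest 3→4: 3 → 4 = 17
Best 4 to 1: 4 → 2 → 1 costing 20
Total via 4: 17 + 20 = 37 kPa.

37 kPa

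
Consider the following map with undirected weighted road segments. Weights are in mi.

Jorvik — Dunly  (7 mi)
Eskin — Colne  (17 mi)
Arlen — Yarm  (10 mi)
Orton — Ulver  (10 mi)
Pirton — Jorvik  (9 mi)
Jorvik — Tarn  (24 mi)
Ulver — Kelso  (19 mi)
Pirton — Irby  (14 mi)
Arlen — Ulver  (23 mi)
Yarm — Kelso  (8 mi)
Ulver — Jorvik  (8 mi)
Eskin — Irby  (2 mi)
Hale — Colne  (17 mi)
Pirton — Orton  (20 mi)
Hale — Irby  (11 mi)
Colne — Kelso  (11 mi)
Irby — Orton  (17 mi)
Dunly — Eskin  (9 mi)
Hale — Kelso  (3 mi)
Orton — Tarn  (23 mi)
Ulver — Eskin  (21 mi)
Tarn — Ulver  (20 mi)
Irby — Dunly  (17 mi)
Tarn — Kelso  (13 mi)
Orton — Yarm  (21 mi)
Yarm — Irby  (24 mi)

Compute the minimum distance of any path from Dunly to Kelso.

25 mi

Running Dijkstra from Dunly:
Dunly: 0
Jorvik: 7  (via Dunly)
Eskin: 9  (via Dunly)
Irby: 11  (via Eskin)
Ulver: 15  (via Jorvik)
Pirton: 16  (via Jorvik)
Hale: 22  (via Irby)
Orton: 25  (via Ulver)
Kelso: 25  (via Hale)
Shortest route: Dunly–Eskin–Irby–Hale–Kelso = 25 mi.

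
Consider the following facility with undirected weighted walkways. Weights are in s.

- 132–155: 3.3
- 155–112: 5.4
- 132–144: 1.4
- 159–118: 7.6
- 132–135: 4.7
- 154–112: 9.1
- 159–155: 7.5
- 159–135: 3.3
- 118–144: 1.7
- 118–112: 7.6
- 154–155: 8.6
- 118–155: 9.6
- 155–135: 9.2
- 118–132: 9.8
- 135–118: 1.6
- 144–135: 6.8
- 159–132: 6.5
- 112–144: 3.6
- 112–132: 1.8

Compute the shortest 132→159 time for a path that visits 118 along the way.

8 s

Best 132 to 118: 132 → 144 → 118 costing 3.1
Best 118 to 159: 118 → 135 → 159 costing 4.9
Total via 118: 3.1 + 4.9 = 8 s.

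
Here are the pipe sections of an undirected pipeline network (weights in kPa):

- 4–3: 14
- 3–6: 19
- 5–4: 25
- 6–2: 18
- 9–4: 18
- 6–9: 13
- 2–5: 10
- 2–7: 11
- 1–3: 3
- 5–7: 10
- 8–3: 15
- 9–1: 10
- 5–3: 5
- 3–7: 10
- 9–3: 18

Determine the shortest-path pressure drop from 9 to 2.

Shortest distances from 9:
9: 0
1: 10  (via 9)
3: 13  (via 1)
6: 13  (via 9)
4: 18  (via 9)
5: 18  (via 3)
7: 23  (via 3)
2: 28  (via 5)
Shortest route: 9–1–3–5–2 = 28 kPa.

28 kPa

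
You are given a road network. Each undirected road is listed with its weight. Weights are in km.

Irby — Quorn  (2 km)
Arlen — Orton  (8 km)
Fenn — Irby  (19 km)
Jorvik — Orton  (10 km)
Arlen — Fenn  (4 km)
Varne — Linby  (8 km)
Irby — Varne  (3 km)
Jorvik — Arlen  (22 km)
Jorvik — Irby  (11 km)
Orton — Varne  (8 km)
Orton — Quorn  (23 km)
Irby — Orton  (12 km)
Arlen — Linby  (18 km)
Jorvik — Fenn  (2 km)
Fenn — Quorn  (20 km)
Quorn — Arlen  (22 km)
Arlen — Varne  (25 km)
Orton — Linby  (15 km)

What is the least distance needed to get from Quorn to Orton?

13 km

Candidate routes:
Quorn - Irby - Orton: 2+12 = 14
Quorn - Irby - Varne - Orton: 2+3+8 = 13
The minimum is 13 km via Quorn - Irby - Varne - Orton.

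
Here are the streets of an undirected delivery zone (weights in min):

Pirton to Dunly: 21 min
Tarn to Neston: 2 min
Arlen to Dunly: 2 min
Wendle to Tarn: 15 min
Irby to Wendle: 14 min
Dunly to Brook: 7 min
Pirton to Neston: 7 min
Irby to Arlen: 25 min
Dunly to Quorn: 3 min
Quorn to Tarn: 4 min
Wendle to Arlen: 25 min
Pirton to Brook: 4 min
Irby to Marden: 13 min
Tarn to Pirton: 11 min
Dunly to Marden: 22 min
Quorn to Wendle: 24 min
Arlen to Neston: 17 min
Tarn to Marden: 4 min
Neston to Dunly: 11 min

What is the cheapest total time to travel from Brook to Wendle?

28 min

Settle nodes by increasing distance from Brook:
Brook: 0
Pirton: 4  (via Brook)
Dunly: 7  (via Brook)
Arlen: 9  (via Dunly)
Quorn: 10  (via Dunly)
Neston: 11  (via Pirton)
Tarn: 13  (via Neston)
Marden: 17  (via Tarn)
Wendle: 28  (via Tarn)
Shortest route: Brook–Pirton–Neston–Tarn–Wendle = 28 min.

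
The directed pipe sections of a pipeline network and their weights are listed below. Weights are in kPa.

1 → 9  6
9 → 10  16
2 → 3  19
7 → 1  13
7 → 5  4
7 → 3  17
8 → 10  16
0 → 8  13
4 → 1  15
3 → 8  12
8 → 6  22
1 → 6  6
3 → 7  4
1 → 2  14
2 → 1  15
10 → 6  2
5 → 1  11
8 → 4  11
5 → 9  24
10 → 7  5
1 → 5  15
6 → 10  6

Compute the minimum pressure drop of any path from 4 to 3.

Enumerating some paths:
4 → 1 → 6 → 10 → 7 → 3: 15+6+6+5+17 = 49
4 → 1 → 2 → 3: 15+14+19 = 48
The minimum is 48 kPa via 4 → 1 → 2 → 3.

48 kPa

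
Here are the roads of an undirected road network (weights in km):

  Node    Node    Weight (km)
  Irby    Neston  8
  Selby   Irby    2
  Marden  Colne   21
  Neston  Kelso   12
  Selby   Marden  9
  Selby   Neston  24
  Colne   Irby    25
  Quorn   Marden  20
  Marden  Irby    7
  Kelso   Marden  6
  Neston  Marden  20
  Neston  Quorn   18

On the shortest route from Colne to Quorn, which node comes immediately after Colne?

Marden

Candidate routes:
Colne → Marden → Quorn: 21+20 = 41
Colne → Irby → Marden → Quorn: 25+7+20 = 52
Colne → Irby → Neston → Quorn: 25+8+18 = 51
The minimum is 41 km via Colne → Marden → Quorn.
So from Colne the first move is to Marden.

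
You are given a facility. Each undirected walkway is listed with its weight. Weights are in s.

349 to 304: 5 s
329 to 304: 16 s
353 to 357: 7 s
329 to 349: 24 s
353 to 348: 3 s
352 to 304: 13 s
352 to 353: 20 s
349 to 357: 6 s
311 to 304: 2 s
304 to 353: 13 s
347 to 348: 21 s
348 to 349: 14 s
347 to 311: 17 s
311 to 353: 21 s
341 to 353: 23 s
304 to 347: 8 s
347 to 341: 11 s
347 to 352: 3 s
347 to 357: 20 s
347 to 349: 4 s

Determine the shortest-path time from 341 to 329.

Candidate routes:
341 → 347 → 304 → 329: 11+8+16 = 35
341 → 347 → 349 → 329: 11+4+24 = 39
341 → 347 → 349 → 304 → 329: 11+4+5+16 = 36
The minimum is 35 s via 341 → 347 → 304 → 329.

35 s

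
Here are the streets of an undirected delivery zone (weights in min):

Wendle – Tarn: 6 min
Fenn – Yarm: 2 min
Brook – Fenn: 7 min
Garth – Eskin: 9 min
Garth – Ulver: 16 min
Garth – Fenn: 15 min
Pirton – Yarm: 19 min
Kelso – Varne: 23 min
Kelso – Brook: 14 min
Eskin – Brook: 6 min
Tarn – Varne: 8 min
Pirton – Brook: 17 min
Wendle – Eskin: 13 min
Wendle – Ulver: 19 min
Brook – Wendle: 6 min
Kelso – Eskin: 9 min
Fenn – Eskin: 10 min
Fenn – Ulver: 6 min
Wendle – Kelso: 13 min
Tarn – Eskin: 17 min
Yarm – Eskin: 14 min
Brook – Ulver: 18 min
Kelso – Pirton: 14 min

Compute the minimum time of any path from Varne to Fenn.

Settle nodes by increasing distance from Varne:
Varne: 0
Tarn: 8  (via Varne)
Wendle: 14  (via Tarn)
Brook: 20  (via Wendle)
Kelso: 23  (via Varne)
Eskin: 25  (via Tarn)
Fenn: 27  (via Brook)
Shortest route: Varne–Tarn–Wendle–Brook–Fenn = 27 min.

27 min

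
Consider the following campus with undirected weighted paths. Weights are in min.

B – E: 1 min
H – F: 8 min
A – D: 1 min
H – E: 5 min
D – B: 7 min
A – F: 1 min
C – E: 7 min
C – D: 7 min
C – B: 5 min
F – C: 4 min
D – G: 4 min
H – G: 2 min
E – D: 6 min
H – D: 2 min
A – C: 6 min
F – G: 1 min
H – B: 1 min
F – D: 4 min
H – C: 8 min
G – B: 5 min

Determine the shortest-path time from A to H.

3 min

Running Dijkstra from A:
A: 0
D: 1  (via A)
F: 1  (via A)
G: 2  (via F)
H: 3  (via D)
Shortest route: A–D–H = 3 min.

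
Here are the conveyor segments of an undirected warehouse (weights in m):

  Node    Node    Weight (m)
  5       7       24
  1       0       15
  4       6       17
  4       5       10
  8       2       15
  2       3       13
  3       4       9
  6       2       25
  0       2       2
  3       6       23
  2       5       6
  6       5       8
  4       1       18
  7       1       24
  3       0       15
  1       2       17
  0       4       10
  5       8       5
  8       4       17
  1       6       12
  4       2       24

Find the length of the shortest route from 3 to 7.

Compare a few routes:
3 - 0 - 2 - 5 - 7: 15+2+6+24 = 47
3 - 4 - 1 - 7: 9+18+24 = 51
3 - 4 - 5 - 7: 9+10+24 = 43
The minimum is 43 m via 3 - 4 - 5 - 7.

43 m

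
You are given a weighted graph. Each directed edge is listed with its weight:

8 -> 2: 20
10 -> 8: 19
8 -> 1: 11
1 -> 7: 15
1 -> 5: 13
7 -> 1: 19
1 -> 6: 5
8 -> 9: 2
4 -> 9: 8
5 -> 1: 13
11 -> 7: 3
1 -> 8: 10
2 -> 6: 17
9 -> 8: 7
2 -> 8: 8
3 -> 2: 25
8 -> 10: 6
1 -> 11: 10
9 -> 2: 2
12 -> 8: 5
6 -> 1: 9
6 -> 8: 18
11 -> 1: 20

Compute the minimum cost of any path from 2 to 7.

32

Compare a few routes:
2 - 8 - 1 - 7: 8+11+15 = 34
2 - 8 - 1 - 11 - 7: 8+11+10+3 = 32
The minimum is 32 via 2 - 8 - 1 - 11 - 7.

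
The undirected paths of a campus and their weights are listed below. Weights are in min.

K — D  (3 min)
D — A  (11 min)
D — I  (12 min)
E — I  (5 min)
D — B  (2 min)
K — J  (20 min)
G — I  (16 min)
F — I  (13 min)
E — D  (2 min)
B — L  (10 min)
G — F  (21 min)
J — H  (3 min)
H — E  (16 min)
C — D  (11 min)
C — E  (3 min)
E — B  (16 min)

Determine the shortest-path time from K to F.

23 min

Enumerating some paths:
K - D - E - I - F: 3+2+5+13 = 23
K - D - I - F: 3+12+13 = 28
Cheapest is K - D - E - I - F at 23 min.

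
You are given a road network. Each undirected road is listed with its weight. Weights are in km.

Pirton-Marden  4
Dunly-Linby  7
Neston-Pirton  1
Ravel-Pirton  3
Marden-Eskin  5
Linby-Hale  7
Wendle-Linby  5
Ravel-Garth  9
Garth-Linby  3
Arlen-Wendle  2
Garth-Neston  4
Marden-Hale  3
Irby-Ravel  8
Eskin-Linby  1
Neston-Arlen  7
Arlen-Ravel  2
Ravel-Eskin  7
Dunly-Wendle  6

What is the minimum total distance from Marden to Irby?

15 km

Shortest distances from Marden:
Marden: 0
Hale: 3  (via Marden)
Pirton: 4  (via Marden)
Neston: 5  (via Pirton)
Eskin: 5  (via Marden)
Linby: 6  (via Eskin)
Ravel: 7  (via Pirton)
Garth: 9  (via Neston)
Arlen: 9  (via Ravel)
Wendle: 11  (via Linby)
Dunly: 13  (via Linby)
Irby: 15  (via Ravel)
Shortest route: Marden–Pirton–Ravel–Irby = 15 km.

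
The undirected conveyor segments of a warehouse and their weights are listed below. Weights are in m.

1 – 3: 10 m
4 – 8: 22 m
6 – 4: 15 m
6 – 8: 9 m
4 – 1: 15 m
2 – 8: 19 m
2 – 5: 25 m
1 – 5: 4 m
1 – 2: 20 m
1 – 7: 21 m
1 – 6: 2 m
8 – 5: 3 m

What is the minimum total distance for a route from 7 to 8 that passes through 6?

32 m

Shortest 7→6: 7 → 1 → 6 = 23
Shortest 6→8: 6 → 8 = 9
Total via 6: 23 + 9 = 32 m.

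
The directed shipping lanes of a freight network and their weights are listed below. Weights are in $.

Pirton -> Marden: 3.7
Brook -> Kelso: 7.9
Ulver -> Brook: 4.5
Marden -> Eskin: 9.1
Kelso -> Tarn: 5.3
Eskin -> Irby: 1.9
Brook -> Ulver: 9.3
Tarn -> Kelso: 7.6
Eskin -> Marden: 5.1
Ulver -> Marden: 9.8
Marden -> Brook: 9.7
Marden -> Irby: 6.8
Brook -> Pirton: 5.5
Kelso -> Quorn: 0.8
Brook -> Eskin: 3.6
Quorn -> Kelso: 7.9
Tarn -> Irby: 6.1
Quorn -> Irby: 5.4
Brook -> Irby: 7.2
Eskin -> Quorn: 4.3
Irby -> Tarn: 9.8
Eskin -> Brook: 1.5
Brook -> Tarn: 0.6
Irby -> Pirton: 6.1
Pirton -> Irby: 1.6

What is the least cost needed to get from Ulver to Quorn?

$12.4

Enumerating some paths:
Ulver - Brook - Kelso - Quorn: 4.5+7.9+0.8 = 13.2
Ulver - Marden - Eskin - Quorn: 9.8+9.1+4.3 = 23.2
Ulver - Brook - Eskin - Quorn: 4.5+3.6+4.3 = 12.4
Ulver - Brook - Tarn - Kelso - Quorn: 4.5+0.6+7.6+0.8 = 13.5
Cheapest is Ulver - Brook - Eskin - Quorn at $12.4.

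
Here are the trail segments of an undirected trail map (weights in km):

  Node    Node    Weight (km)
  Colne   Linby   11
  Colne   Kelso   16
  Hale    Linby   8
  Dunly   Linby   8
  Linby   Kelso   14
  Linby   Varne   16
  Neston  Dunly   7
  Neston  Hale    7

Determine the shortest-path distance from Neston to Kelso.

Shortest distances from Neston:
Neston: 0
Hale: 7  (via Neston)
Dunly: 7  (via Neston)
Linby: 15  (via Hale)
Colne: 26  (via Linby)
Kelso: 29  (via Linby)
Shortest route: Neston → Hale → Linby → Kelso = 29 km.

29 km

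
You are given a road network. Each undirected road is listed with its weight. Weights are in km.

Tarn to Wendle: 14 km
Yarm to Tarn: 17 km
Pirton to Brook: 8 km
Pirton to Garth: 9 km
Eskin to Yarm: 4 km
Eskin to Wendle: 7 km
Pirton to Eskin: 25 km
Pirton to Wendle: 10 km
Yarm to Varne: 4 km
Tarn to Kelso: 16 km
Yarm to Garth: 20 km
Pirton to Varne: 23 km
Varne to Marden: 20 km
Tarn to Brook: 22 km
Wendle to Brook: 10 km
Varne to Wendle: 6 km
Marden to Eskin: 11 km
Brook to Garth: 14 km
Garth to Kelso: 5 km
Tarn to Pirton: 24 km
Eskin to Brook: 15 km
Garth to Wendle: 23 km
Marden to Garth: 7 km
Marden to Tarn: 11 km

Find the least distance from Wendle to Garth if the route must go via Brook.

24 km

Shortest Wendle→Brook: Wendle–Brook = 10
Best Brook to Garth: Brook–Garth costing 14
Total via Brook: 10 + 14 = 24 km.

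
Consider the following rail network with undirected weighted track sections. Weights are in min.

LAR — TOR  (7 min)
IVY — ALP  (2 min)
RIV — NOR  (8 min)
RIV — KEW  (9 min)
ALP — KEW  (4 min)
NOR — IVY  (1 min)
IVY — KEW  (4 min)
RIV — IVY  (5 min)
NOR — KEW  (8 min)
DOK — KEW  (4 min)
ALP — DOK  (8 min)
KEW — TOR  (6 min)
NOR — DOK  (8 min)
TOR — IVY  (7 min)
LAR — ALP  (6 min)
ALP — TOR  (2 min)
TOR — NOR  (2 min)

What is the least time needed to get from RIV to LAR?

13 min

Running Dijkstra from RIV:
RIV: 0
IVY: 5  (via RIV)
NOR: 6  (via IVY)
ALP: 7  (via IVY)
TOR: 8  (via NOR)
KEW: 9  (via RIV)
LAR: 13  (via ALP)
Shortest route: RIV → IVY → ALP → LAR = 13 min.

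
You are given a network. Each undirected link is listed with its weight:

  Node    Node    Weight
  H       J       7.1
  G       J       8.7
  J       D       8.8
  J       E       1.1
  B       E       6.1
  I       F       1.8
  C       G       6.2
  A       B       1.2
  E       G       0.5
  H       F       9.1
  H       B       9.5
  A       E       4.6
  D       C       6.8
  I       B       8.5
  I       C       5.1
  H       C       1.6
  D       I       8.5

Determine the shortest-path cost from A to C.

Running Dijkstra from A:
A: 0
B: 1.2  (via A)
E: 4.6  (via A)
G: 5.1  (via E)
J: 5.7  (via E)
I: 9.7  (via B)
H: 10.7  (via B)
C: 11.3  (via G)
Shortest route: A–E–G–C = 11.3.

11.3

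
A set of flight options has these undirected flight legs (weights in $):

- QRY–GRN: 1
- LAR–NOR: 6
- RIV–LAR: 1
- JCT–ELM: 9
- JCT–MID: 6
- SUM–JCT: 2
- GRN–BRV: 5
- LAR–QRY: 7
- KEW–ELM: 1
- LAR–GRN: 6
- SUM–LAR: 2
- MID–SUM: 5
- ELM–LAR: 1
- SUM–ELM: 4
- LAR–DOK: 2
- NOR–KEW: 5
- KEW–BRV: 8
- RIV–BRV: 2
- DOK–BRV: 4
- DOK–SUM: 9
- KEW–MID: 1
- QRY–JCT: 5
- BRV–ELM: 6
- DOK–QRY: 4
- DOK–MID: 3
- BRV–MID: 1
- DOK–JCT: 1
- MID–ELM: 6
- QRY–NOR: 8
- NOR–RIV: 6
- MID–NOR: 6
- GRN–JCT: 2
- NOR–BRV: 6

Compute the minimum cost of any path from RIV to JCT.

Settle nodes by increasing distance from RIV:
RIV: 0
LAR: 1  (via RIV)
ELM: 2  (via LAR)
BRV: 2  (via RIV)
DOK: 3  (via LAR)
KEW: 3  (via ELM)
SUM: 3  (via LAR)
MID: 3  (via BRV)
JCT: 4  (via DOK)
Shortest route: RIV → LAR → DOK → JCT = $4.

$4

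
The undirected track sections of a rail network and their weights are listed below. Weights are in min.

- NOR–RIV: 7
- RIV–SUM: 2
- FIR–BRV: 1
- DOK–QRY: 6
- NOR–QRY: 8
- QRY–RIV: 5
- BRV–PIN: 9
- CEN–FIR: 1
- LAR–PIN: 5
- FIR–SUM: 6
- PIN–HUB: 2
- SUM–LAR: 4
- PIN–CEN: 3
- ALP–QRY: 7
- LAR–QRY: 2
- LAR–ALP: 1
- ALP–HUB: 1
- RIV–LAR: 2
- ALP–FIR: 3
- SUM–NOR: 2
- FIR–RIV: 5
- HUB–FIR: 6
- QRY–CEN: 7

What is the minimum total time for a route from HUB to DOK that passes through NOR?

Best HUB to NOR: HUB → ALP → LAR → SUM → NOR costing 8
Shortest NOR→DOK: NOR → QRY → DOK = 14
Total via NOR: 8 + 14 = 22 min.

22 min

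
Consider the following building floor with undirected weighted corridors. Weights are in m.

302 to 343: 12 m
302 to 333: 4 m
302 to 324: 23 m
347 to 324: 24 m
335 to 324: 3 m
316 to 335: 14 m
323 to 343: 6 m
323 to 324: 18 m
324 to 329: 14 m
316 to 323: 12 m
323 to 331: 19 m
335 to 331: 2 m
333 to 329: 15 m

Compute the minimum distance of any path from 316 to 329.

Compare a few routes:
316 → 323 → 324 → 329: 12+18+14 = 44
316 → 323 → 331 → 335 → 324 → 329: 12+19+2+3+14 = 50
316 → 335 → 324 → 329: 14+3+14 = 31
316 → 323 → 343 → 302 → 333 → 329: 12+6+12+4+15 = 49
Cheapest is 316 → 335 → 324 → 329 at 31 m.

31 m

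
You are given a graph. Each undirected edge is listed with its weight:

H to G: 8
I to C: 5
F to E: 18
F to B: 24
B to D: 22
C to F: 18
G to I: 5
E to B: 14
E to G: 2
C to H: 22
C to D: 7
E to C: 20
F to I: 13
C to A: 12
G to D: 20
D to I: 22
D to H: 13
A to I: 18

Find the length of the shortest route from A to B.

Candidate routes:
A - C - I - G - E - B: 12+5+5+2+14 = 38
A - I - G - E - B: 18+5+2+14 = 39
The minimum is 38 via A - C - I - G - E - B.

38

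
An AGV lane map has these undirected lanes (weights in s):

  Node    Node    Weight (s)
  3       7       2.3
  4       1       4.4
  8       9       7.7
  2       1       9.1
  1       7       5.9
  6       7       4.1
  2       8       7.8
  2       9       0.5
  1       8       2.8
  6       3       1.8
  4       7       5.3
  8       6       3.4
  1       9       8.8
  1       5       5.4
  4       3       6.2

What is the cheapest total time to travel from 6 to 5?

11.6 s

Running Dijkstra from 6:
6: 0
3: 1.8  (via 6)
8: 3.4  (via 6)
7: 4.1  (via 6)
1: 6.2  (via 8)
4: 8  (via 3)
9: 11.1  (via 8)
2: 11.2  (via 8)
5: 11.6  (via 1)
Shortest route: 6 → 8 → 1 → 5 = 11.6 s.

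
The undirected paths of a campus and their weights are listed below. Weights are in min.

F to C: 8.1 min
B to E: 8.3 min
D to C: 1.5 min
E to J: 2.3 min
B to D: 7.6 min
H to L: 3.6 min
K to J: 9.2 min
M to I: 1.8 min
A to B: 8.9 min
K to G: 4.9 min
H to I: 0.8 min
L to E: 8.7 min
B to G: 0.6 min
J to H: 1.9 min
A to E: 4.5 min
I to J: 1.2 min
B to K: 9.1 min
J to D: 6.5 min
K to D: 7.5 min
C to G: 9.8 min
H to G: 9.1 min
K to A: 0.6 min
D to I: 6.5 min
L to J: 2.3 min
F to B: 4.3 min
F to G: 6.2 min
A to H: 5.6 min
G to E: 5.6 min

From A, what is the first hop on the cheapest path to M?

H

Compare a few routes:
A–E–J–I–M: 4.5+2.3+1.2+1.8 = 9.8
A–H–I–M: 5.6+0.8+1.8 = 8.2
Cheapest is A–H–I–M at 8.2 min.
So from A the first move is to H.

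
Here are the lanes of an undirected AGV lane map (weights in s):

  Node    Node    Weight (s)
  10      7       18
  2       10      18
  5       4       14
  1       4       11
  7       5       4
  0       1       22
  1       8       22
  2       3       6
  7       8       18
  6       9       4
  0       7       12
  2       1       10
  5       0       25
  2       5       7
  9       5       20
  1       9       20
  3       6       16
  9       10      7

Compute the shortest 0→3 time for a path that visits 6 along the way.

56 s

Best 0 to 6: 0 → 7 → 5 → 9 → 6 costing 40
Shortest 6→3: 6 → 3 = 16
Total via 6: 40 + 16 = 56 s.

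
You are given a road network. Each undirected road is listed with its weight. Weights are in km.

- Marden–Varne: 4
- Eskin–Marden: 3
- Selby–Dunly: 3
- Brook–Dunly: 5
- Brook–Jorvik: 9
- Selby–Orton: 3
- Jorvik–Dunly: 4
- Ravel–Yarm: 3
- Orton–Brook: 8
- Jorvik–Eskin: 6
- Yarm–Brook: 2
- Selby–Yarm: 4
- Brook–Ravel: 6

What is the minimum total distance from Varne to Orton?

23 km

Settle nodes by increasing distance from Varne:
Varne: 0
Marden: 4  (via Varne)
Eskin: 7  (via Marden)
Jorvik: 13  (via Eskin)
Dunly: 17  (via Jorvik)
Selby: 20  (via Dunly)
Brook: 22  (via Jorvik)
Orton: 23  (via Selby)
Shortest route: Varne → Marden → Eskin → Jorvik → Dunly → Selby → Orton = 23 km.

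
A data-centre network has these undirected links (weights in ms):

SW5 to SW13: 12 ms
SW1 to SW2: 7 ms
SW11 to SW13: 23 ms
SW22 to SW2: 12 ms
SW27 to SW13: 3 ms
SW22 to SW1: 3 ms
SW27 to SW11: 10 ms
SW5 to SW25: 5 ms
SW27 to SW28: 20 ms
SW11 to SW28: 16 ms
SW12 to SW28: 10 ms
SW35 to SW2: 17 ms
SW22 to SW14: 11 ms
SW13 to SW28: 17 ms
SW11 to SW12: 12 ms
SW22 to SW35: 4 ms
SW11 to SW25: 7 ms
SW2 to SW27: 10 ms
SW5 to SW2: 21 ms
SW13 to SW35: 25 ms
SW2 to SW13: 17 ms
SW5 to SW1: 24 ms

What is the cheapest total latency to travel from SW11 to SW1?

Shortest distances from SW11:
SW11: 0
SW25: 7  (via SW11)
SW27: 10  (via SW11)
SW5: 12  (via SW25)
SW12: 12  (via SW11)
SW13: 13  (via SW27)
SW28: 16  (via SW11)
SW2: 20  (via SW27)
SW1: 27  (via SW2)
Shortest route: SW11 → SW27 → SW2 → SW1 = 27 ms.

27 ms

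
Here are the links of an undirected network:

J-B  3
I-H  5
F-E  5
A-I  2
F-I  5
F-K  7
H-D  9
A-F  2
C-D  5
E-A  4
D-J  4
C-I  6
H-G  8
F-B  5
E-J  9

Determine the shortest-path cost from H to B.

Settle nodes by increasing distance from H:
H: 0
I: 5  (via H)
A: 7  (via I)
G: 8  (via H)
D: 9  (via H)
F: 9  (via A)
C: 11  (via I)
E: 11  (via A)
J: 13  (via D)
B: 14  (via F)
Shortest route: H → I → A → F → B = 14.

14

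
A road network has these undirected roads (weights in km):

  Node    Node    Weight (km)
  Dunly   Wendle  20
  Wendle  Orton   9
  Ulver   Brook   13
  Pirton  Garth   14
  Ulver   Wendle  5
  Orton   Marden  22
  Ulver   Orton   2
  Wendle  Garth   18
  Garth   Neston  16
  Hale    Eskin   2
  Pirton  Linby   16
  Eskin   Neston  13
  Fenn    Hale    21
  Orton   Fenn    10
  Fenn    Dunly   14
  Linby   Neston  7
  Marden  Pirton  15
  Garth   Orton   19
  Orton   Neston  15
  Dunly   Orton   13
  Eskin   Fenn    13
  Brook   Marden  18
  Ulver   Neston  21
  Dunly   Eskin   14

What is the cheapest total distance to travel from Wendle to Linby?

Candidate routes:
Wendle–Ulver–Orton–Neston–Linby: 5+2+15+7 = 29
Wendle–Orton–Neston–Linby: 9+15+7 = 31
The minimum is 29 km via Wendle–Ulver–Orton–Neston–Linby.

29 km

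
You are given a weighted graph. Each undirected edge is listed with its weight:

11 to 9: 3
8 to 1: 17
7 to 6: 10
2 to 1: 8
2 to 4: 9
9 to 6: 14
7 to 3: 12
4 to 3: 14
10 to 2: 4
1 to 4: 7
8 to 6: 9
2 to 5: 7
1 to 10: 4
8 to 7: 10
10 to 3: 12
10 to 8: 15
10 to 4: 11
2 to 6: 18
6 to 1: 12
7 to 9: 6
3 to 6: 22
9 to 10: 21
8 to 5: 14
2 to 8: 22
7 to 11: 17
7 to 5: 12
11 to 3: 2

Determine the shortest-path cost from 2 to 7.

Compare a few routes:
2 → 6 → 7: 18+10 = 28
2 → 10 → 3 → 11 → 9 → 7: 4+12+2+3+6 = 27
2 → 10 → 3 → 7: 4+12+12 = 28
2 → 5 → 7: 7+12 = 19
The minimum is 19 via 2 → 5 → 7.

19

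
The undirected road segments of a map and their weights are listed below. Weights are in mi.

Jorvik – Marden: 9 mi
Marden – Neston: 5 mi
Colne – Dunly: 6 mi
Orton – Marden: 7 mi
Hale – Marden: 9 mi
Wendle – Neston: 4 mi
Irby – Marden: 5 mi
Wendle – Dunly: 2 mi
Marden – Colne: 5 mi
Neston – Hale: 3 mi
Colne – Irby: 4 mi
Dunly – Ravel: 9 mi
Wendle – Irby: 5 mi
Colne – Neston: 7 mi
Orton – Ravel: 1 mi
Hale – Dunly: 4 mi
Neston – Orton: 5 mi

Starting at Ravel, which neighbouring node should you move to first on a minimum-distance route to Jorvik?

Orton

Enumerating some paths:
Ravel–Orton–Neston–Marden–Jorvik: 1+5+5+9 = 20
Ravel–Orton–Marden–Jorvik: 1+7+9 = 17
Cheapest is Ravel–Orton–Marden–Jorvik at 17 mi.
So from Ravel the first move is to Orton.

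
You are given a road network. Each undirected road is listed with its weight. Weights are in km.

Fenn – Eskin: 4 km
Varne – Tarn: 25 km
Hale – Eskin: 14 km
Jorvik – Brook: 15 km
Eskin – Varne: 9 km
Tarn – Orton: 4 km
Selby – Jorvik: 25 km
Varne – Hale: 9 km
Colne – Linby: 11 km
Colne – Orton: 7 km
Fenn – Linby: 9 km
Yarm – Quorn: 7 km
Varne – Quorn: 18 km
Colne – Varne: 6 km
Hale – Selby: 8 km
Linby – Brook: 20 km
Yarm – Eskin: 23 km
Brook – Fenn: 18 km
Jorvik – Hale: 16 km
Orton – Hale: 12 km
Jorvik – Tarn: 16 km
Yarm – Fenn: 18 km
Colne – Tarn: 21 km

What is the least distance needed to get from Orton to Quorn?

31 km

Running Dijkstra from Orton:
Orton: 0
Tarn: 4  (via Orton)
Colne: 7  (via Orton)
Hale: 12  (via Orton)
Varne: 13  (via Colne)
Linby: 18  (via Colne)
Selby: 20  (via Hale)
Jorvik: 20  (via Tarn)
Eskin: 22  (via Varne)
Fenn: 26  (via Eskin)
Quorn: 31  (via Varne)
Shortest route: Orton–Colne–Varne–Quorn = 31 km.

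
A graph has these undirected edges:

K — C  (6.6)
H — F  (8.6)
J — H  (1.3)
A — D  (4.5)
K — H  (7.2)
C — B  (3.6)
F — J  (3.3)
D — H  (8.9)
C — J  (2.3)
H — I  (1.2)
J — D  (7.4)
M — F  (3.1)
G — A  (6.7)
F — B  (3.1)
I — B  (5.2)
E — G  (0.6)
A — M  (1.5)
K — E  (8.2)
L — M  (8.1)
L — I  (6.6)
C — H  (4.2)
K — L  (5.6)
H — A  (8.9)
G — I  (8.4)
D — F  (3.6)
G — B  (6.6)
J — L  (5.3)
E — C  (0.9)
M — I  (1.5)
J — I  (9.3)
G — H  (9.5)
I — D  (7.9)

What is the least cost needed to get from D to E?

Running Dijkstra from D:
D: 0
F: 3.6  (via D)
A: 4.5  (via D)
M: 6  (via A)
B: 6.7  (via F)
J: 6.9  (via F)
I: 7.5  (via M)
H: 8.2  (via J)
C: 9.2  (via J)
E: 10.1  (via C)
Shortest route: D → F → J → C → E = 10.1.

10.1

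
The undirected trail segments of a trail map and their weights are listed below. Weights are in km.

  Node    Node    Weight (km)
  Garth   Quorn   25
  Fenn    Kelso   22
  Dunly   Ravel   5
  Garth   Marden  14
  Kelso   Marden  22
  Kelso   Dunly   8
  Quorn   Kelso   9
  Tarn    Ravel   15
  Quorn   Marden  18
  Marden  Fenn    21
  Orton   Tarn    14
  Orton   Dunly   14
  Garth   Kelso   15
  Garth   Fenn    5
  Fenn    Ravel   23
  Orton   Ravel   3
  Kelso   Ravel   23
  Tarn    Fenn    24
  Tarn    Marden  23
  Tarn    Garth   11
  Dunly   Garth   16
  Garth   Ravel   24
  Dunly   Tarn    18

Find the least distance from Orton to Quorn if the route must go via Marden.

Best Orton to Marden: Orton → Tarn → Marden costing 37
Best Marden to Quorn: Marden → Quorn costing 18
Total via Marden: 37 + 18 = 55 km.

55 km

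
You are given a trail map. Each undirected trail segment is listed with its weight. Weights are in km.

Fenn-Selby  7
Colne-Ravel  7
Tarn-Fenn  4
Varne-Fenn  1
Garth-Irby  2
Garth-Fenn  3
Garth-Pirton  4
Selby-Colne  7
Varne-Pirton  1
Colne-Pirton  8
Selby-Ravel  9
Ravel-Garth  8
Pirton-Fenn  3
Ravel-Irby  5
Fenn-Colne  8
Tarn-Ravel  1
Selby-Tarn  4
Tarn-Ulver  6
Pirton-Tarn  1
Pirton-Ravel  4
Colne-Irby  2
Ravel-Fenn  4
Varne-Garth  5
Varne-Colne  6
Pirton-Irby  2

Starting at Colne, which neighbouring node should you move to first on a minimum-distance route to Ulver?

Irby

Candidate routes:
Colne - Irby - Ravel - Tarn - Ulver: 2+5+1+6 = 14
Colne - Irby - Pirton - Tarn - Ulver: 2+2+1+6 = 11
The minimum is 11 km via Colne - Irby - Pirton - Tarn - Ulver.
So from Colne the first move is to Irby.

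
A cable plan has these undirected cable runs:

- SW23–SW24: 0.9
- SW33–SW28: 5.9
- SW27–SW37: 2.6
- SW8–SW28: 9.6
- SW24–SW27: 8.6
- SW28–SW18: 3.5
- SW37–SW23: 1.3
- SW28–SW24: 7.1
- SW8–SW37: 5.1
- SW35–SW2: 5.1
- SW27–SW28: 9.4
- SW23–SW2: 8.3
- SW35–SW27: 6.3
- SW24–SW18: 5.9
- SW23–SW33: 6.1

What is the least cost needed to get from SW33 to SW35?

16.3

Compare a few routes:
SW33–SW28–SW27–SW35: 5.9+9.4+6.3 = 21.6
SW33–SW23–SW37–SW27–SW35: 6.1+1.3+2.6+6.3 = 16.3
SW33–SW23–SW2–SW35: 6.1+8.3+5.1 = 19.5
The minimum is 16.3 via SW33–SW23–SW37–SW27–SW35.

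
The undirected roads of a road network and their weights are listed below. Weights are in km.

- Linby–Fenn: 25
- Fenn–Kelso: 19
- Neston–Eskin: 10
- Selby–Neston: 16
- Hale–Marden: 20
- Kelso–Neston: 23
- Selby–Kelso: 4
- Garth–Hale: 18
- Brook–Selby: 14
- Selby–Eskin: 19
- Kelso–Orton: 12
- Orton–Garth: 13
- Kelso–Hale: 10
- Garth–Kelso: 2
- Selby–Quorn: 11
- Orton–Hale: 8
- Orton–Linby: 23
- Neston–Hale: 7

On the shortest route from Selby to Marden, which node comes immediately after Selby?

Kelso

Candidate routes:
Selby - Kelso - Garth - Hale - Marden: 4+2+18+20 = 44
Selby - Neston - Hale - Marden: 16+7+20 = 43
Selby - Kelso - Hale - Marden: 4+10+20 = 34
The minimum is 34 km via Selby - Kelso - Hale - Marden.
So from Selby the first move is to Kelso.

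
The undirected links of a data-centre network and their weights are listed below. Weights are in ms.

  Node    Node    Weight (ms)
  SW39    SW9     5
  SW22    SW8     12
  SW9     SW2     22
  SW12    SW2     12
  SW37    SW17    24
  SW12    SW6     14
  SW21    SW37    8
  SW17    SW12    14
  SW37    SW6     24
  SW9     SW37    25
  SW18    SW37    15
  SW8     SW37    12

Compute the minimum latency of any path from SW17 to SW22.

Enumerating some paths:
SW17–SW12–SW2–SW9–SW37–SW8–SW22: 14+12+22+25+12+12 = 97
SW17–SW12–SW6–SW37–SW8–SW22: 14+14+24+12+12 = 76
SW17–SW37–SW8–SW22: 24+12+12 = 48
Cheapest is SW17–SW37–SW8–SW22 at 48 ms.

48 ms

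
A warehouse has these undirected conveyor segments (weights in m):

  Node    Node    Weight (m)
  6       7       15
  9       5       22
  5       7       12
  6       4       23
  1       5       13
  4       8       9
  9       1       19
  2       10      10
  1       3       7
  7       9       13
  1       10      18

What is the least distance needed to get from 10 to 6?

Shortest distances from 10:
10: 0
2: 10  (via 10)
1: 18  (via 10)
3: 25  (via 1)
5: 31  (via 1)
9: 37  (via 1)
7: 43  (via 5)
6: 58  (via 7)
Shortest route: 10–1–5–7–6 = 58 m.

58 m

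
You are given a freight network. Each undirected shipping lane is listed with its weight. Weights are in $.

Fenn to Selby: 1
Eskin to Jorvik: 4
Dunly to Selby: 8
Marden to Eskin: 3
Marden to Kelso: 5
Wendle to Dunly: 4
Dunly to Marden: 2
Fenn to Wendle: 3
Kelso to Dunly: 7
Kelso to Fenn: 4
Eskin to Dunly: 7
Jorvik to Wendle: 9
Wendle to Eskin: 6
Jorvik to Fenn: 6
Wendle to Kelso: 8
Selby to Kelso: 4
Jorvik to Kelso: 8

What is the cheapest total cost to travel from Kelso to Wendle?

$7

Settle nodes by increasing distance from Kelso:
Kelso: 0
Fenn: 4  (via Kelso)
Selby: 4  (via Kelso)
Marden: 5  (via Kelso)
Dunly: 7  (via Kelso)
Wendle: 7  (via Fenn)
Shortest route: Kelso–Fenn–Wendle = $7.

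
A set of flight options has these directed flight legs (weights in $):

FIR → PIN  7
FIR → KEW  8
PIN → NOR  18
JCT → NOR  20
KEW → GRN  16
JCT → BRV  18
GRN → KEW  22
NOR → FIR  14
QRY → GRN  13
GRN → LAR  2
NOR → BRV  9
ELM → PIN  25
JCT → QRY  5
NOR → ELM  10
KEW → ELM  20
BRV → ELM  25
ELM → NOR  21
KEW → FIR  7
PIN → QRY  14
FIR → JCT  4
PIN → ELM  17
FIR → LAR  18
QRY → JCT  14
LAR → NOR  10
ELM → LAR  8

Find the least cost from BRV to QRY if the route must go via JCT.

Shortest BRV→JCT: BRV → ELM → LAR → NOR → FIR → JCT = 61
Shortest JCT→QRY: JCT → QRY = 5
Total via JCT: 61 + 5 = $66.

$66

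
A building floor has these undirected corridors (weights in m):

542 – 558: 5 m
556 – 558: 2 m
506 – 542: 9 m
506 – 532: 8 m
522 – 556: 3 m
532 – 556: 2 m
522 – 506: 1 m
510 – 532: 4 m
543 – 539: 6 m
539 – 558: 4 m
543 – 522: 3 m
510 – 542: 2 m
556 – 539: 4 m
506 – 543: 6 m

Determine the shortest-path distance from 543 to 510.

12 m

Settle nodes by increasing distance from 543:
543: 0
522: 3  (via 543)
506: 4  (via 522)
556: 6  (via 522)
539: 6  (via 543)
532: 8  (via 556)
558: 8  (via 556)
510: 12  (via 532)
Shortest route: 543–522–556–532–510 = 12 m.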